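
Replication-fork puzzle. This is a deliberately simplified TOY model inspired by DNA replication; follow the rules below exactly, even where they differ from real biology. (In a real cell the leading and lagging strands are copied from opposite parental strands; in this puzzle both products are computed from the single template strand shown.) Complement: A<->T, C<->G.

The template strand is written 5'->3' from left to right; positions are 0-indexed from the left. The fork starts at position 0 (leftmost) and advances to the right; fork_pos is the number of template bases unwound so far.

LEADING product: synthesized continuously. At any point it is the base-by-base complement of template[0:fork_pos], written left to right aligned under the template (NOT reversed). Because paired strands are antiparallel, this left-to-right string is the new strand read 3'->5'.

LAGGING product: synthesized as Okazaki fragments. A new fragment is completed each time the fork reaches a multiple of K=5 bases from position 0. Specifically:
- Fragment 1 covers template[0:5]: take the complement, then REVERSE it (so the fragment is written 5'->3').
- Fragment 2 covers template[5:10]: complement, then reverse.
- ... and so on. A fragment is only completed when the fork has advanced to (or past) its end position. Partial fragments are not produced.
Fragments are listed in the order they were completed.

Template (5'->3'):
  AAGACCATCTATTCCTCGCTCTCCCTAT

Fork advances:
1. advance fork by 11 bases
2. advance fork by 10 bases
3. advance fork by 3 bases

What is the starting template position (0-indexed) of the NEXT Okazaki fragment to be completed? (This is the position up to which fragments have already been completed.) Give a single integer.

Answer: 20

Derivation:
Step 1: advance 11 -> fork_pos = 0 + 11 = 11. Reached multiple(s) of 5: 5, 10 -> fragments 1-2 completed (2 total).
Step 2: advance 10 -> fork_pos = 11 + 10 = 21. Reached multiple(s) of 5: 15, 20 -> fragments 3-4 completed (4 total).
Step 3: advance 3 -> fork_pos = 21 + 3 = 24. Next multiple of 5 is 25 (not reached); still 4 fragment(s).
4 fragment(s) completed, covering template[0:20] (4 x 5 = 20). The next fragment, fragment 5, covers template[20:25], so it starts at position 20.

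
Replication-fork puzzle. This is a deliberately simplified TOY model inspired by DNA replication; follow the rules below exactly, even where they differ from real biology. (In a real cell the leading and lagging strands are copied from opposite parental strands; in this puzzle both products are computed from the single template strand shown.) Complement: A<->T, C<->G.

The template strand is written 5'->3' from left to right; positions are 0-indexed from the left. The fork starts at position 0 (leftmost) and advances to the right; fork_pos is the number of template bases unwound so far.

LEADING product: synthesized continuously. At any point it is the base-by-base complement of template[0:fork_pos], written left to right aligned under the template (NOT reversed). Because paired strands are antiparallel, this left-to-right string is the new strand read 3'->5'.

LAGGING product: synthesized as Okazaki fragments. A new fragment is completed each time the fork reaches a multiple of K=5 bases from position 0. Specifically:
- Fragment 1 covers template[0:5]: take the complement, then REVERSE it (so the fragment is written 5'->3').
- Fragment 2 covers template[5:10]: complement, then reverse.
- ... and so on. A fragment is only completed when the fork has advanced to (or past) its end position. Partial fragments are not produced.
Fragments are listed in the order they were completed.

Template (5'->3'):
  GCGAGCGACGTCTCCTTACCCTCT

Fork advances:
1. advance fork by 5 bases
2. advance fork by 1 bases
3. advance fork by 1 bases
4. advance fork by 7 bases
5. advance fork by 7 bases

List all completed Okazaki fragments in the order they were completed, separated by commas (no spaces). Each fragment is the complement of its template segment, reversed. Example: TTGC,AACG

Answer: CTCGC,CGTCG,GGAGA,GGTAA

Derivation:
Step 1: advance 5 -> fork_pos = 0 + 5 = 5. Reached multiple(s) of 5: 5 -> fragment 1 completed (1 total).
Step 2: advance 1 -> fork_pos = 5 + 1 = 6. Next multiple of 5 is 10 (not reached); still 1 fragment(s).
Step 3: advance 1 -> fork_pos = 6 + 1 = 7. Next multiple of 5 is 10 (not reached); still 1 fragment(s).
Step 4: advance 7 -> fork_pos = 7 + 7 = 14. Reached multiple(s) of 5: 10 -> fragment 2 completed (2 total).
Step 5: advance 7 -> fork_pos = 14 + 7 = 21. Reached multiple(s) of 5: 15, 20 -> fragments 3-4 completed (4 total).
Final fork_pos = 21, so 4 fragment(s) are complete. Build each: template segment -> complement -> reverse.
Fragment 1: template[0:5] = GCGAG -> complement CGCTC -> reversed CTCGC
Fragment 2: template[5:10] = CGACG -> complement GCTGC -> reversed CGTCG
Fragment 3: template[10:15] = TCTCC -> complement AGAGG -> reversed GGAGA
Fragment 4: template[15:20] = TTACC -> complement AATGG -> reversed GGTAA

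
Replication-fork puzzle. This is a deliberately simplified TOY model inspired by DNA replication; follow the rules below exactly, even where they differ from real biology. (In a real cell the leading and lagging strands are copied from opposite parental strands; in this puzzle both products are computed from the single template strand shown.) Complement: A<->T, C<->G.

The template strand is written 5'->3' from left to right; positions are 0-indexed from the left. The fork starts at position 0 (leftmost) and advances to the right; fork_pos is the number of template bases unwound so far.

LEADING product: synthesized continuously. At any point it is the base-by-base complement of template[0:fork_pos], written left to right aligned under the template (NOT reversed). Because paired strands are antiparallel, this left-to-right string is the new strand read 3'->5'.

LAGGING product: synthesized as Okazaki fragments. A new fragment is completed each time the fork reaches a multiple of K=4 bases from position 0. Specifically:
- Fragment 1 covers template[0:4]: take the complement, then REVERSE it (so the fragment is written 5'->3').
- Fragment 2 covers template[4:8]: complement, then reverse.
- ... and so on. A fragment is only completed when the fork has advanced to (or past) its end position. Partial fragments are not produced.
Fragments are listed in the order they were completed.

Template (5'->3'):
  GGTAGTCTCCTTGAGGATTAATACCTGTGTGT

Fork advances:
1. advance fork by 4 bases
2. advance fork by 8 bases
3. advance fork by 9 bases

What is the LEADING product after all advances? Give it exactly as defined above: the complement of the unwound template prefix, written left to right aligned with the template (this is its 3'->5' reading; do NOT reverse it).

Answer: CCATCAGAGGAACTCCTAATT

Derivation:
Step 1: advance 4 -> fork_pos = 0 + 4 = 4.
Step 2: advance 8 -> fork_pos = 4 + 8 = 12.
Step 3: advance 9 -> fork_pos = 12 + 9 = 21.
Unwound prefix: template[0:21] = GGTAGTCTCCTTGAGGATTAA
Complement it base by base (A<->T, C<->G), keeping left-to-right order:
  [0:5] GGTAG -> CCATC
  [5:10] TCTCC -> AGAGG
  [10:15] TTGAG -> AACTC
  [15:20] GATTA -> CTAAT
  [20:21] A -> T
Concatenate: CCATCAGAGGAACTCCTAATT (length 21; written aligned with the template, i.e. 3'->5').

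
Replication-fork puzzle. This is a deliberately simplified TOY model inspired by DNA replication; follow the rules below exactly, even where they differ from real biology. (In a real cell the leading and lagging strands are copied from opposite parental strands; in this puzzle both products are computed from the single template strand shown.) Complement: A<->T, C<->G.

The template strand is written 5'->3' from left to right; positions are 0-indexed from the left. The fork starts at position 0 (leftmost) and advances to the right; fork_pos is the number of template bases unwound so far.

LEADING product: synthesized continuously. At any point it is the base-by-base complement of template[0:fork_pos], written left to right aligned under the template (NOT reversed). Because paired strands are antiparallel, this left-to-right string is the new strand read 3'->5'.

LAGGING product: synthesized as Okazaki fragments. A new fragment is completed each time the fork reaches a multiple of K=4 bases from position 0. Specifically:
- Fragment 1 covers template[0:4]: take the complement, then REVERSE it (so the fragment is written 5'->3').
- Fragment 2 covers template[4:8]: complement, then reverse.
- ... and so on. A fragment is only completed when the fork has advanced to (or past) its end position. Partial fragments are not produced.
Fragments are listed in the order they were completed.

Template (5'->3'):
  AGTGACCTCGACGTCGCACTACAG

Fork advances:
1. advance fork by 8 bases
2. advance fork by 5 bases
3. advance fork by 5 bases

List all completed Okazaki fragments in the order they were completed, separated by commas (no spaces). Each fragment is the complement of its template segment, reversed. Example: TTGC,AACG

Answer: CACT,AGGT,GTCG,CGAC

Derivation:
Step 1: advance 8 -> fork_pos = 0 + 8 = 8. Reached multiple(s) of 4: 4, 8 -> fragments 1-2 completed (2 total).
Step 2: advance 5 -> fork_pos = 8 + 5 = 13. Reached multiple(s) of 4: 12 -> fragment 3 completed (3 total).
Step 3: advance 5 -> fork_pos = 13 + 5 = 18. Reached multiple(s) of 4: 16 -> fragment 4 completed (4 total).
Final fork_pos = 18, so 4 fragment(s) are complete. Build each: template segment -> complement -> reverse.
Fragment 1: template[0:4] = AGTG -> complement TCAC -> reversed CACT
Fragment 2: template[4:8] = ACCT -> complement TGGA -> reversed AGGT
Fragment 3: template[8:12] = CGAC -> complement GCTG -> reversed GTCG
Fragment 4: template[12:16] = GTCG -> complement CAGC -> reversed CGAC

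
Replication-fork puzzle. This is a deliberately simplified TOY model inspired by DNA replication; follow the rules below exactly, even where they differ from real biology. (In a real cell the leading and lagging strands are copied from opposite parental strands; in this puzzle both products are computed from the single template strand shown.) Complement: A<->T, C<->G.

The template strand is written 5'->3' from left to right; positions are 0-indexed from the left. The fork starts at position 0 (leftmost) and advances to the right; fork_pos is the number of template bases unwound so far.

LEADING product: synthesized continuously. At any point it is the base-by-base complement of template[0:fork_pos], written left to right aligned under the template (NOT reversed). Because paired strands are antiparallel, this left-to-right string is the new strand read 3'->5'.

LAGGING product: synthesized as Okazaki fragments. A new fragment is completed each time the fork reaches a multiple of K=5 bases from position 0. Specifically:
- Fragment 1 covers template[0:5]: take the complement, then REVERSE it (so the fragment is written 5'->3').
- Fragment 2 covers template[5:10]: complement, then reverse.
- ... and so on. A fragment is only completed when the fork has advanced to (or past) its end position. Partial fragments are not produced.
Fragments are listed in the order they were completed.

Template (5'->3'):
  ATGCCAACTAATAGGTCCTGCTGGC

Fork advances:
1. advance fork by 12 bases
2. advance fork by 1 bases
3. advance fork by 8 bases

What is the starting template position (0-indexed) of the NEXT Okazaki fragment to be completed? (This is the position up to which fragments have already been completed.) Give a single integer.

Answer: 20

Derivation:
Step 1: advance 12 -> fork_pos = 0 + 12 = 12. Reached multiple(s) of 5: 5, 10 -> fragments 1-2 completed (2 total).
Step 2: advance 1 -> fork_pos = 12 + 1 = 13. Next multiple of 5 is 15 (not reached); still 2 fragment(s).
Step 3: advance 8 -> fork_pos = 13 + 8 = 21. Reached multiple(s) of 5: 15, 20 -> fragments 3-4 completed (4 total).
4 fragment(s) completed, covering template[0:20] (4 x 5 = 20). The next fragment, fragment 5, covers template[20:25], so it starts at position 20.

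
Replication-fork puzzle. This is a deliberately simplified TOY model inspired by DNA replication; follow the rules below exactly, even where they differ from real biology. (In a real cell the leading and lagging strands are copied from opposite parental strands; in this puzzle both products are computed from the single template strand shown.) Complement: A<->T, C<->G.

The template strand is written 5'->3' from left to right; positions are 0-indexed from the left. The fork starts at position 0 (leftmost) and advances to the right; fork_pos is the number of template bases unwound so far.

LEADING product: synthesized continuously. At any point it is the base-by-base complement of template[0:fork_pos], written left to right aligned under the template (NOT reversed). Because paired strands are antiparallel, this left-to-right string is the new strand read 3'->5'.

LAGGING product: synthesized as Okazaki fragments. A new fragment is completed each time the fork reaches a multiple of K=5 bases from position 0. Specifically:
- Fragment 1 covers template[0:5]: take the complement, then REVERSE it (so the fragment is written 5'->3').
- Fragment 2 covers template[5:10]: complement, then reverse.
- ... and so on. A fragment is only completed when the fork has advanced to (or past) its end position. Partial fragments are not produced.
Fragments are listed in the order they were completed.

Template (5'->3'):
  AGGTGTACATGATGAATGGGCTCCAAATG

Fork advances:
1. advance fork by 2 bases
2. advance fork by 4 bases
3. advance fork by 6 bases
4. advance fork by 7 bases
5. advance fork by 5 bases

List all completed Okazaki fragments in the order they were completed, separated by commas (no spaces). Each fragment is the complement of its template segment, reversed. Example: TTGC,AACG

Answer: CACCT,ATGTA,TCATC,CCCAT

Derivation:
Step 1: advance 2 -> fork_pos = 0 + 2 = 2. Next multiple of 5 is 5 (not reached); still 0 fragment(s).
Step 2: advance 4 -> fork_pos = 2 + 4 = 6. Reached multiple(s) of 5: 5 -> fragment 1 completed (1 total).
Step 3: advance 6 -> fork_pos = 6 + 6 = 12. Reached multiple(s) of 5: 10 -> fragment 2 completed (2 total).
Step 4: advance 7 -> fork_pos = 12 + 7 = 19. Reached multiple(s) of 5: 15 -> fragment 3 completed (3 total).
Step 5: advance 5 -> fork_pos = 19 + 5 = 24. Reached multiple(s) of 5: 20 -> fragment 4 completed (4 total).
Final fork_pos = 24, so 4 fragment(s) are complete. Build each: template segment -> complement -> reverse.
Fragment 1: template[0:5] = AGGTG -> complement TCCAC -> reversed CACCT
Fragment 2: template[5:10] = TACAT -> complement ATGTA -> reversed ATGTA
Fragment 3: template[10:15] = GATGA -> complement CTACT -> reversed TCATC
Fragment 4: template[15:20] = ATGGG -> complement TACCC -> reversed CCCAT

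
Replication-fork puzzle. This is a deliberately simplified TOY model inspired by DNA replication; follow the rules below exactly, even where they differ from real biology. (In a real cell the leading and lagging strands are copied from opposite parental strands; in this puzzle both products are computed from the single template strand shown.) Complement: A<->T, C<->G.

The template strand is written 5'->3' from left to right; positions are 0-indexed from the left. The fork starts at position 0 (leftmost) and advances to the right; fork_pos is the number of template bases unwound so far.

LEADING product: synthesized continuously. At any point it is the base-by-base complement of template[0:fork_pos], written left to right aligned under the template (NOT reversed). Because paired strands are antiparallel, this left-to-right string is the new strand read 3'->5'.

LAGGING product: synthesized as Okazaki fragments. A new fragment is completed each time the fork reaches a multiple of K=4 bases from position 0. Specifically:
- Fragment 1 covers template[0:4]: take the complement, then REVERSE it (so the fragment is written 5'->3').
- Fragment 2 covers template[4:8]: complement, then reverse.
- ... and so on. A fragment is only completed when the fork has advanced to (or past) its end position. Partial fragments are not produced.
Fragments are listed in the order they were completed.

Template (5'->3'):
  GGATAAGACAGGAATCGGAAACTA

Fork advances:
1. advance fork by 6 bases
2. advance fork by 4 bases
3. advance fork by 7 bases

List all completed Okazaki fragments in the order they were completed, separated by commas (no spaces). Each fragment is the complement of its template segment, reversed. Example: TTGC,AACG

Step 1: advance 6 -> fork_pos = 0 + 6 = 6. Reached multiple(s) of 4: 4 -> fragment 1 completed (1 total).
Step 2: advance 4 -> fork_pos = 6 + 4 = 10. Reached multiple(s) of 4: 8 -> fragment 2 completed (2 total).
Step 3: advance 7 -> fork_pos = 10 + 7 = 17. Reached multiple(s) of 4: 12, 16 -> fragments 3-4 completed (4 total).
Final fork_pos = 17, so 4 fragment(s) are complete. Build each: template segment -> complement -> reverse.
Fragment 1: template[0:4] = GGAT -> complement CCTA -> reversed ATCC
Fragment 2: template[4:8] = AAGA -> complement TTCT -> reversed TCTT
Fragment 3: template[8:12] = CAGG -> complement GTCC -> reversed CCTG
Fragment 4: template[12:16] = AATC -> complement TTAG -> reversed GATT

Answer: ATCC,TCTT,CCTG,GATT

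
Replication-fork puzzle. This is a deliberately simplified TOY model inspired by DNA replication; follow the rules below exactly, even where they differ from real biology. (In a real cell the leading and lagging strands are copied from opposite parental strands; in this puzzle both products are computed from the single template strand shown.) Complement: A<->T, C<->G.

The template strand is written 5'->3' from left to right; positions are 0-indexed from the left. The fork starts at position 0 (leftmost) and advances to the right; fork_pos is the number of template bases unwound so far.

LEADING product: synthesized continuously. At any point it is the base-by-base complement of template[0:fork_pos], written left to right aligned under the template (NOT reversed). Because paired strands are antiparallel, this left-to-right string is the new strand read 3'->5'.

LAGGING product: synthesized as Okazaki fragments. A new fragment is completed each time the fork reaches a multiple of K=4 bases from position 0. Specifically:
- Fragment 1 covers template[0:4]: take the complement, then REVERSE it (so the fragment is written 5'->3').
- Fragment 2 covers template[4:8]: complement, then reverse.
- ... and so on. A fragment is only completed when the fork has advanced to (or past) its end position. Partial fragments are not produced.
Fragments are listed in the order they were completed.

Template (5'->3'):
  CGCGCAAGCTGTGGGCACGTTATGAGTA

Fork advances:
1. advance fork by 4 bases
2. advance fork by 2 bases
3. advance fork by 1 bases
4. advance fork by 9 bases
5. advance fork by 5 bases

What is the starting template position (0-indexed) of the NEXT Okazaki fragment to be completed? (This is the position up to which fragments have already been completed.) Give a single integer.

Answer: 20

Derivation:
Step 1: advance 4 -> fork_pos = 0 + 4 = 4. Reached multiple(s) of 4: 4 -> fragment 1 completed (1 total).
Step 2: advance 2 -> fork_pos = 4 + 2 = 6. Next multiple of 4 is 8 (not reached); still 1 fragment(s).
Step 3: advance 1 -> fork_pos = 6 + 1 = 7. Next multiple of 4 is 8 (not reached); still 1 fragment(s).
Step 4: advance 9 -> fork_pos = 7 + 9 = 16. Reached multiple(s) of 4: 8, 12, 16 -> fragments 2-4 completed (4 total).
Step 5: advance 5 -> fork_pos = 16 + 5 = 21. Reached multiple(s) of 4: 20 -> fragment 5 completed (5 total).
5 fragment(s) completed, covering template[0:20] (5 x 4 = 20). The next fragment, fragment 6, covers template[20:24], so it starts at position 20.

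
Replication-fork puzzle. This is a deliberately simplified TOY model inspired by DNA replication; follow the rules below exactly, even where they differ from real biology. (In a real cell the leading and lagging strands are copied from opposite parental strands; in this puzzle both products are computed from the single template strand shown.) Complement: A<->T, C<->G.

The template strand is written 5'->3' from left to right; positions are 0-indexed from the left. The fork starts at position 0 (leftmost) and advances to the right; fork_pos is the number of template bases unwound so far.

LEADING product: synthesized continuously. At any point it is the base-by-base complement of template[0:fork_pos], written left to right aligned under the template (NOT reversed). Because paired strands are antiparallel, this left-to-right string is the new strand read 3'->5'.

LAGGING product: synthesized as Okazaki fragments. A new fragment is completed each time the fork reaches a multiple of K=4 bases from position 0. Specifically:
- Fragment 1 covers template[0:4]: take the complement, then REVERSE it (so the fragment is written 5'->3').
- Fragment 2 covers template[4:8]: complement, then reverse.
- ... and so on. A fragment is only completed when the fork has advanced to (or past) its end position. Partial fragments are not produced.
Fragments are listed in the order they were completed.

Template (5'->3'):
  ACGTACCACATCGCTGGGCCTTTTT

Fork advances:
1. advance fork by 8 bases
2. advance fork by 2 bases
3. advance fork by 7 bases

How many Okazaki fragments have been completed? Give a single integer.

Step 1: advance 8 -> fork_pos = 0 + 8 = 8. Reached multiple(s) of 4: 4, 8 -> fragments 1-2 completed (2 total).
Step 2: advance 2 -> fork_pos = 8 + 2 = 10. Next multiple of 4 is 12 (not reached); still 2 fragment(s).
Step 3: advance 7 -> fork_pos = 10 + 7 = 17. Reached multiple(s) of 4: 12, 16 -> fragments 3-4 completed (4 total).
Check: final fork_pos = 17; the multiples of 4 that are <= 17 are 4..16 -> 17 // 4 = 4 completed fragment(s).

Answer: 4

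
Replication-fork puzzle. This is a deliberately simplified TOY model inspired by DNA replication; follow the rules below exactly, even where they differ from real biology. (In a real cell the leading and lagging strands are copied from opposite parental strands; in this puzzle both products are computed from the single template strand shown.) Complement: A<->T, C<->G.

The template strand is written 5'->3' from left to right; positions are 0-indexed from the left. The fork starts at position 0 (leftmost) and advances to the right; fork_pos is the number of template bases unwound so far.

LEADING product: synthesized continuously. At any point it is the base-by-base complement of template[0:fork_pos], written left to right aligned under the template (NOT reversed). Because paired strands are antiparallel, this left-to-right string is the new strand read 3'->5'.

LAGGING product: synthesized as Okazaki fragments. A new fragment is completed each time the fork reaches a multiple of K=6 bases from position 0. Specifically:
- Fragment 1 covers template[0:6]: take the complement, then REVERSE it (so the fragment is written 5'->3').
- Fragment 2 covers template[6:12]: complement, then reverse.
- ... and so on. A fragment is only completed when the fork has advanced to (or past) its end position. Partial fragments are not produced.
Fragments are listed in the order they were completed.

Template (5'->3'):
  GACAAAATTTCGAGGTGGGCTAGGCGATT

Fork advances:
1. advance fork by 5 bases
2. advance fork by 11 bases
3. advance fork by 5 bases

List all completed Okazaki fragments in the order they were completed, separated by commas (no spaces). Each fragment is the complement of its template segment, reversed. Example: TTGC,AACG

Step 1: advance 5 -> fork_pos = 0 + 5 = 5. Next multiple of 6 is 6 (not reached); still 0 fragment(s).
Step 2: advance 11 -> fork_pos = 5 + 11 = 16. Reached multiple(s) of 6: 6, 12 -> fragments 1-2 completed (2 total).
Step 3: advance 5 -> fork_pos = 16 + 5 = 21. Reached multiple(s) of 6: 18 -> fragment 3 completed (3 total).
Final fork_pos = 21, so 3 fragment(s) are complete. Build each: template segment -> complement -> reverse.
Fragment 1: template[0:6] = GACAAA -> complement CTGTTT -> reversed TTTGTC
Fragment 2: template[6:12] = ATTTCG -> complement TAAAGC -> reversed CGAAAT
Fragment 3: template[12:18] = AGGTGG -> complement TCCACC -> reversed CCACCT

Answer: TTTGTC,CGAAAT,CCACCT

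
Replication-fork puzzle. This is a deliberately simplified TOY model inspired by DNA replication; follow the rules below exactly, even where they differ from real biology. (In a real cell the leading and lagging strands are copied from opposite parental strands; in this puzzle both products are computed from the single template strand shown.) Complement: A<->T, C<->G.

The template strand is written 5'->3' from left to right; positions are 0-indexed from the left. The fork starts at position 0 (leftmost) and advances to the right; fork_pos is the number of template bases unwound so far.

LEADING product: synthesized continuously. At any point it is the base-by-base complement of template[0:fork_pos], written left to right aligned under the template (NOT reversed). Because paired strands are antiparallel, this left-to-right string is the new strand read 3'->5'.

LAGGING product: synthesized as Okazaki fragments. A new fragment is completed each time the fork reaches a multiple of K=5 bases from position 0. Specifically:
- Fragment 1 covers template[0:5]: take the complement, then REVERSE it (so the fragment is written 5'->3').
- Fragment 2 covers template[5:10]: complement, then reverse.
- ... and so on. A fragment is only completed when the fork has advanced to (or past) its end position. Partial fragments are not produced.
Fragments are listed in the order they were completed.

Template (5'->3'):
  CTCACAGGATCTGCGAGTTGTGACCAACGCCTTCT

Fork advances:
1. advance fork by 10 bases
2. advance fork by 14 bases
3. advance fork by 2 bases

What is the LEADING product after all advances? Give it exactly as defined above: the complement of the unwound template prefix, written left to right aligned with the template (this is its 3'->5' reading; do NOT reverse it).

Step 1: advance 10 -> fork_pos = 0 + 10 = 10.
Step 2: advance 14 -> fork_pos = 10 + 14 = 24.
Step 3: advance 2 -> fork_pos = 24 + 2 = 26.
Unwound prefix: template[0:26] = CTCACAGGATCTGCGAGTTGTGACCA
Complement it base by base (A<->T, C<->G), keeping left-to-right order:
  [0:5] CTCAC -> GAGTG
  [5:10] AGGAT -> TCCTA
  [10:15] CTGCG -> GACGC
  [15:20] AGTTG -> TCAAC
  [20:25] TGACC -> ACTGG
  [25:26] A -> T
Concatenate: GAGTGTCCTAGACGCTCAACACTGGT (length 26; written aligned with the template, i.e. 3'->5').

Answer: GAGTGTCCTAGACGCTCAACACTGGT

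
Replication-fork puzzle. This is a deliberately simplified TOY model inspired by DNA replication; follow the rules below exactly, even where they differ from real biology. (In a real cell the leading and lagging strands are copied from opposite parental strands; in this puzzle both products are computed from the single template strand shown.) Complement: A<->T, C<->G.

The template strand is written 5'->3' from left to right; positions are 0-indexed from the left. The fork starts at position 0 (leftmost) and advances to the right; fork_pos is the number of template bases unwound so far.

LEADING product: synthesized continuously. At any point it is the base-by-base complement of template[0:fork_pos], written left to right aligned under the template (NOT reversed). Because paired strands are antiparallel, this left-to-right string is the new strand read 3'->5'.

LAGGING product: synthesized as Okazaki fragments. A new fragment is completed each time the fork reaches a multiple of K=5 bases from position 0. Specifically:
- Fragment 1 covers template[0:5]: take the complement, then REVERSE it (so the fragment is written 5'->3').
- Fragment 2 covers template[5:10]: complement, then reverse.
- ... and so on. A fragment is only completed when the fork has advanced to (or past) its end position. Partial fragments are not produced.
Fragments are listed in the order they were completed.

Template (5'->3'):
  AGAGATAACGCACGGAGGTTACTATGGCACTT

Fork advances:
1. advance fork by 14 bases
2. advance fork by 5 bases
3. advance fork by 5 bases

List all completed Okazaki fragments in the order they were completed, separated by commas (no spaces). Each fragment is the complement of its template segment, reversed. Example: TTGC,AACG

Answer: TCTCT,CGTTA,CCGTG,AACCT

Derivation:
Step 1: advance 14 -> fork_pos = 0 + 14 = 14. Reached multiple(s) of 5: 5, 10 -> fragments 1-2 completed (2 total).
Step 2: advance 5 -> fork_pos = 14 + 5 = 19. Reached multiple(s) of 5: 15 -> fragment 3 completed (3 total).
Step 3: advance 5 -> fork_pos = 19 + 5 = 24. Reached multiple(s) of 5: 20 -> fragment 4 completed (4 total).
Final fork_pos = 24, so 4 fragment(s) are complete. Build each: template segment -> complement -> reverse.
Fragment 1: template[0:5] = AGAGA -> complement TCTCT -> reversed TCTCT
Fragment 2: template[5:10] = TAACG -> complement ATTGC -> reversed CGTTA
Fragment 3: template[10:15] = CACGG -> complement GTGCC -> reversed CCGTG
Fragment 4: template[15:20] = AGGTT -> complement TCCAA -> reversed AACCT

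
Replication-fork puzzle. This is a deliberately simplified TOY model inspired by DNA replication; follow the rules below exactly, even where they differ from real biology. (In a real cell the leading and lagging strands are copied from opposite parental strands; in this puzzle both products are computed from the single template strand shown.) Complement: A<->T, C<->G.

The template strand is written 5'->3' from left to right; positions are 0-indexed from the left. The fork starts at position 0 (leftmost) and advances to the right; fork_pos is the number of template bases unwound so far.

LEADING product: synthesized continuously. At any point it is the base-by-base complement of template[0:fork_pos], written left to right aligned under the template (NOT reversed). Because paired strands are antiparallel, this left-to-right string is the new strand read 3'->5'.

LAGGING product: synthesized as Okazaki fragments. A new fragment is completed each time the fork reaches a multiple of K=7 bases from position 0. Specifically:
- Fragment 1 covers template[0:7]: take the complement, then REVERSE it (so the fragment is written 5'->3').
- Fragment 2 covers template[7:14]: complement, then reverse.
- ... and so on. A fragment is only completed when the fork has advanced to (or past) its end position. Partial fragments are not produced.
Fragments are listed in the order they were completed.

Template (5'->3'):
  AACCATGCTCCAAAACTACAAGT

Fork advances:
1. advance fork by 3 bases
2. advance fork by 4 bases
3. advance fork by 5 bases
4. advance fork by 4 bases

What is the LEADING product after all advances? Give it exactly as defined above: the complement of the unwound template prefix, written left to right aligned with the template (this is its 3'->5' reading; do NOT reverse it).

Step 1: advance 3 -> fork_pos = 0 + 3 = 3.
Step 2: advance 4 -> fork_pos = 3 + 4 = 7.
Step 3: advance 5 -> fork_pos = 7 + 5 = 12.
Step 4: advance 4 -> fork_pos = 12 + 4 = 16.
Unwound prefix: template[0:16] = AACCATGCTCCAAAAC
Complement it base by base (A<->T, C<->G), keeping left-to-right order:
  [0:5] AACCA -> TTGGT
  [5:10] TGCTC -> ACGAG
  [10:15] CAAAA -> GTTTT
  [15:16] C -> G
Concatenate: TTGGTACGAGGTTTTG (length 16; written aligned with the template, i.e. 3'->5').

Answer: TTGGTACGAGGTTTTG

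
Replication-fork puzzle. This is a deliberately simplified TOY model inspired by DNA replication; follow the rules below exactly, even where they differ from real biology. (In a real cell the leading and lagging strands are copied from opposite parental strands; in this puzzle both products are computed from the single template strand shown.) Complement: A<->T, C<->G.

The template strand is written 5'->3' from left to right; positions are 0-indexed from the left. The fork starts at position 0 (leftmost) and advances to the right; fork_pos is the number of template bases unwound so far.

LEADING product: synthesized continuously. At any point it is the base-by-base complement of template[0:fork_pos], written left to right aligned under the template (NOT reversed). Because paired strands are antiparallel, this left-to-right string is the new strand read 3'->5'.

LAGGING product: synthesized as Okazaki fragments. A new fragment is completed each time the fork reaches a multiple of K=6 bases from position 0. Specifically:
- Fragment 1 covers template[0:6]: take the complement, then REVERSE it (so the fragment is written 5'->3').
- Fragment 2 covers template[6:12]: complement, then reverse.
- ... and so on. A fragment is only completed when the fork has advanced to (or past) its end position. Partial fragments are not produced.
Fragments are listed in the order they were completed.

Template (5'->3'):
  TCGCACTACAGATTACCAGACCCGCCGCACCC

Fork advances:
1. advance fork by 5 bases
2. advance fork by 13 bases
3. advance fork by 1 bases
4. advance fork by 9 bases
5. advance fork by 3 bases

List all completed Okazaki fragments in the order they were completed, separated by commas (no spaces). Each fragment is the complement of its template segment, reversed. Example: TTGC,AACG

Step 1: advance 5 -> fork_pos = 0 + 5 = 5. Next multiple of 6 is 6 (not reached); still 0 fragment(s).
Step 2: advance 13 -> fork_pos = 5 + 13 = 18. Reached multiple(s) of 6: 6, 12, 18 -> fragments 1-3 completed (3 total).
Step 3: advance 1 -> fork_pos = 18 + 1 = 19. Next multiple of 6 is 24 (not reached); still 3 fragment(s).
Step 4: advance 9 -> fork_pos = 19 + 9 = 28. Reached multiple(s) of 6: 24 -> fragment 4 completed (4 total).
Step 5: advance 3 -> fork_pos = 28 + 3 = 31. Reached multiple(s) of 6: 30 -> fragment 5 completed (5 total).
Final fork_pos = 31, so 5 fragment(s) are complete. Build each: template segment -> complement -> reverse.
Fragment 1: template[0:6] = TCGCAC -> complement AGCGTG -> reversed GTGCGA
Fragment 2: template[6:12] = TACAGA -> complement ATGTCT -> reversed TCTGTA
Fragment 3: template[12:18] = TTACCA -> complement AATGGT -> reversed TGGTAA
Fragment 4: template[18:24] = GACCCG -> complement CTGGGC -> reversed CGGGTC
Fragment 5: template[24:30] = CCGCAC -> complement GGCGTG -> reversed GTGCGG

Answer: GTGCGA,TCTGTA,TGGTAA,CGGGTC,GTGCGG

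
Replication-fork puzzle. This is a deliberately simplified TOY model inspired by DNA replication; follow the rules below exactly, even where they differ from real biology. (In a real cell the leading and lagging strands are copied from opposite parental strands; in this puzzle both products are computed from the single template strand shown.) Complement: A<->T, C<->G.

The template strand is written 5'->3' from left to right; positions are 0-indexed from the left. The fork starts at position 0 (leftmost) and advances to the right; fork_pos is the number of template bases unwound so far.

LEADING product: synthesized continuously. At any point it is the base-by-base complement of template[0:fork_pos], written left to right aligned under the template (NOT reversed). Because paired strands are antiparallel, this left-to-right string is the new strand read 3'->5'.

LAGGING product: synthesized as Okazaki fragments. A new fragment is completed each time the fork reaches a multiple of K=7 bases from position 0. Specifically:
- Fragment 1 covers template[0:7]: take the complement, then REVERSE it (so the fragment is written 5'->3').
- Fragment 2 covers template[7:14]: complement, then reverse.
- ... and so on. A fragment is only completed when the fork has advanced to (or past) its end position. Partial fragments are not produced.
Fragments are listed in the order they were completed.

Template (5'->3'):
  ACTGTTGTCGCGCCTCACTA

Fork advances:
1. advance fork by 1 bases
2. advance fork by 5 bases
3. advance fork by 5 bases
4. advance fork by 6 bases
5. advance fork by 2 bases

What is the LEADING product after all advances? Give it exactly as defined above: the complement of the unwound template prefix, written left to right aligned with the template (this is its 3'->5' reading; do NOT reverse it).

Answer: TGACAACAGCGCGGAGTGA

Derivation:
Step 1: advance 1 -> fork_pos = 0 + 1 = 1.
Step 2: advance 5 -> fork_pos = 1 + 5 = 6.
Step 3: advance 5 -> fork_pos = 6 + 5 = 11.
Step 4: advance 6 -> fork_pos = 11 + 6 = 17.
Step 5: advance 2 -> fork_pos = 17 + 2 = 19.
Unwound prefix: template[0:19] = ACTGTTGTCGCGCCTCACT
Complement it base by base (A<->T, C<->G), keeping left-to-right order:
  [0:5] ACTGT -> TGACA
  [5:10] TGTCG -> ACAGC
  [10:15] CGCCT -> GCGGA
  [15:19] CACT -> GTGA
Concatenate: TGACAACAGCGCGGAGTGA (length 19; written aligned with the template, i.e. 3'->5').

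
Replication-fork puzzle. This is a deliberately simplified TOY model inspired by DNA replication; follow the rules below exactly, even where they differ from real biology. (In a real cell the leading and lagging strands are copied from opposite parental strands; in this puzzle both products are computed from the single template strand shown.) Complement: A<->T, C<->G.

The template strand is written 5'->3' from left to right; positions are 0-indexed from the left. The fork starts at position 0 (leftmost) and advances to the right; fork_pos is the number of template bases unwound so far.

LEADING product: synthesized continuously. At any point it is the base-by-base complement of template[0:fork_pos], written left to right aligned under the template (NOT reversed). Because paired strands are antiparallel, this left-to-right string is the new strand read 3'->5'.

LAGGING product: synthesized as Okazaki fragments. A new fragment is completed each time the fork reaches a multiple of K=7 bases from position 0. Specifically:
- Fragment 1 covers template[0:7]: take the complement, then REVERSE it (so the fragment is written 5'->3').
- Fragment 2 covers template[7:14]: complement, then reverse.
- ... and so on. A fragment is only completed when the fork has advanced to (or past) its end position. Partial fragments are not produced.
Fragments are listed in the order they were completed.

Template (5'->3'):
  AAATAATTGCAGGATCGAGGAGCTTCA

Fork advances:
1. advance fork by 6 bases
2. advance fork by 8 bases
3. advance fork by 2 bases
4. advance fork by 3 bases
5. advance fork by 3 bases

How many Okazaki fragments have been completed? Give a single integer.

Step 1: advance 6 -> fork_pos = 0 + 6 = 6. Next multiple of 7 is 7 (not reached); still 0 fragment(s).
Step 2: advance 8 -> fork_pos = 6 + 8 = 14. Reached multiple(s) of 7: 7, 14 -> fragments 1-2 completed (2 total).
Step 3: advance 2 -> fork_pos = 14 + 2 = 16. Next multiple of 7 is 21 (not reached); still 2 fragment(s).
Step 4: advance 3 -> fork_pos = 16 + 3 = 19. Next multiple of 7 is 21 (not reached); still 2 fragment(s).
Step 5: advance 3 -> fork_pos = 19 + 3 = 22. Reached multiple(s) of 7: 21 -> fragment 3 completed (3 total).
Check: final fork_pos = 22; the multiples of 7 that are <= 22 are 7..21 -> 22 // 7 = 3 completed fragment(s).

Answer: 3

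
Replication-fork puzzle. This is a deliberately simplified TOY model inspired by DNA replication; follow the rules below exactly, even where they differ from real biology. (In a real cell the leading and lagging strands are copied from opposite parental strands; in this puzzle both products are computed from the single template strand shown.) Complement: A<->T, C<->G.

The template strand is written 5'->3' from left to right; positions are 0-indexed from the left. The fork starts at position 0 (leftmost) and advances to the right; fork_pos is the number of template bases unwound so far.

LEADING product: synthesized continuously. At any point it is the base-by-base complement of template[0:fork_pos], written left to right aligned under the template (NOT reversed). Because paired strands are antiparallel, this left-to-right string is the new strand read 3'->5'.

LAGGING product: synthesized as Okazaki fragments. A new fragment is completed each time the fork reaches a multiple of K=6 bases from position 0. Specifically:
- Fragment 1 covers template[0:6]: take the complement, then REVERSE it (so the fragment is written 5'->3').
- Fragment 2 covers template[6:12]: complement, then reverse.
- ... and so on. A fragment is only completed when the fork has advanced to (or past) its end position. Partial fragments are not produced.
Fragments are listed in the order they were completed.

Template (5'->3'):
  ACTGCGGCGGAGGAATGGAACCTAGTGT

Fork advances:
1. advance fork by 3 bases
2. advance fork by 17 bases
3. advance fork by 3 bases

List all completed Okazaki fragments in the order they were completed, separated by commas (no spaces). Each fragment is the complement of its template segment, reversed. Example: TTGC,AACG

Answer: CGCAGT,CTCCGC,CCATTC

Derivation:
Step 1: advance 3 -> fork_pos = 0 + 3 = 3. Next multiple of 6 is 6 (not reached); still 0 fragment(s).
Step 2: advance 17 -> fork_pos = 3 + 17 = 20. Reached multiple(s) of 6: 6, 12, 18 -> fragments 1-3 completed (3 total).
Step 3: advance 3 -> fork_pos = 20 + 3 = 23. Next multiple of 6 is 24 (not reached); still 3 fragment(s).
Final fork_pos = 23, so 3 fragment(s) are complete. Build each: template segment -> complement -> reverse.
Fragment 1: template[0:6] = ACTGCG -> complement TGACGC -> reversed CGCAGT
Fragment 2: template[6:12] = GCGGAG -> complement CGCCTC -> reversed CTCCGC
Fragment 3: template[12:18] = GAATGG -> complement CTTACC -> reversed CCATTC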